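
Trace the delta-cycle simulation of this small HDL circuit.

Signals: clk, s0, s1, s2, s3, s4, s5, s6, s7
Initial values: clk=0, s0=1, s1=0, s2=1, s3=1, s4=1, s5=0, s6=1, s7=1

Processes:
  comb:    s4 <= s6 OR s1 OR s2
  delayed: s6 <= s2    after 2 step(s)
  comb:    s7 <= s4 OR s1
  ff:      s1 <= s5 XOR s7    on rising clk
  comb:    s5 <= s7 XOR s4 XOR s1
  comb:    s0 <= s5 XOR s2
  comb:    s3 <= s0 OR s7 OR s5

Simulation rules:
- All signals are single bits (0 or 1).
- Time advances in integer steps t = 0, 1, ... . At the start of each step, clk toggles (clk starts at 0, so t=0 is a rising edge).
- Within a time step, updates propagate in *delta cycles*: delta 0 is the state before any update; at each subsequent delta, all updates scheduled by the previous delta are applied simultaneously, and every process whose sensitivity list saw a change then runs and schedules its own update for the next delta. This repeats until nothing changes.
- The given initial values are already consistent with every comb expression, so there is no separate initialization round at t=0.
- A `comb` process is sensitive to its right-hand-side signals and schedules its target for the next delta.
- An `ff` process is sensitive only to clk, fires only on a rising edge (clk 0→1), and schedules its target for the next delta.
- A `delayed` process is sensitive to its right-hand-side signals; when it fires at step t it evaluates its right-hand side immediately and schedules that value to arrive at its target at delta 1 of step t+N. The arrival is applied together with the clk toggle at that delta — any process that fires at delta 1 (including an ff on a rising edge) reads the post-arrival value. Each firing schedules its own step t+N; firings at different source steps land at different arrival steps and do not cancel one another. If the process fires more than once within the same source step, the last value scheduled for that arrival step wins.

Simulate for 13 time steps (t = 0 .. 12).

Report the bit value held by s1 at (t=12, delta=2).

[bits: s3,clk,s4,s5,s1,s7,s6,s2,s0]
t=0: Δ0=101001111 Δ1=111001111 Δ2=111011111 Δ3=111111111 Δ4=111111110 | 4Δ
t=1: Δ0=111111110 Δ1=101111110 | 1Δ
t=2: Δ0=101111110 Δ1=111111110 Δ2=111101110 Δ3=111001110 Δ4=111001111 | 4Δ
t=3: Δ0=111001111 Δ1=101001111 | 1Δ
t=4: Δ0=101001111 Δ1=111001111 Δ2=111011111 Δ3=111111111 Δ4=111111110 | 4Δ
t=5: Δ0=111111110 Δ1=101111110 | 1Δ
t=6: Δ0=101111110 Δ1=111111110 Δ2=111101110 Δ3=111001110 Δ4=111001111 | 4Δ
t=7: Δ0=111001111 Δ1=101001111 | 1Δ
t=8: Δ0=101001111 Δ1=111001111 Δ2=111011111 Δ3=111111111 Δ4=111111110 | 4Δ
t=9: Δ0=111111110 Δ1=101111110 | 1Δ
t=10: Δ0=101111110 Δ1=111111110 Δ2=111101110 Δ3=111001110 Δ4=111001111 | 4Δ
t=11: Δ0=111001111 Δ1=101001111 | 1Δ
t=12: Δ0=101001111 Δ1=111001111 Δ2=111011111 Δ3=111111111 Δ4=111111110 | 4Δ

1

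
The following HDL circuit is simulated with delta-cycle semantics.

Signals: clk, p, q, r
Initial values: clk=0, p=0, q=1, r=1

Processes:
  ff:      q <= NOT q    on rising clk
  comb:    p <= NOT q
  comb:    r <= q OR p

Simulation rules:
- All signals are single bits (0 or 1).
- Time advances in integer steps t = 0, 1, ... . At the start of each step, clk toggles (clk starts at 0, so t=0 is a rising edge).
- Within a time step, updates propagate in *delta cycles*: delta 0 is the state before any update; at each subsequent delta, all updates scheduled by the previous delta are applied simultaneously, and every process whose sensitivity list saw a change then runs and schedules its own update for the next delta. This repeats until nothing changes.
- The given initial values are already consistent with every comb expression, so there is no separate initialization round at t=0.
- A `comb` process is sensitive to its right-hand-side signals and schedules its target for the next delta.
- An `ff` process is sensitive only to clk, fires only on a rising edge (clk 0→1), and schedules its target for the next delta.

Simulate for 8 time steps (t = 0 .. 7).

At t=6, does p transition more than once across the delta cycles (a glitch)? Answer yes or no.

no

t0.Δ0 r=1 p=0 clk=0 q=1
t0.Δ1 r=1 p=0 clk=1 q=1
t0.Δ2 r=1 p=0 clk=1 q=0
t0.Δ3 r=0 p=1 clk=1 q=0
t0.Δ4 r=1 p=1 clk=1 q=0
t1.Δ0 r=1 p=1 clk=1 q=0
t1.Δ1 r=1 p=1 clk=0 q=0
t2.Δ0 r=1 p=1 clk=0 q=0
t2.Δ1 r=1 p=1 clk=1 q=0
t2.Δ2 r=1 p=1 clk=1 q=1
t2.Δ3 r=1 p=0 clk=1 q=1
t3.Δ0 r=1 p=0 clk=1 q=1
t3.Δ1 r=1 p=0 clk=0 q=1
t4.Δ0 r=1 p=0 clk=0 q=1
t4.Δ1 r=1 p=0 clk=1 q=1
t4.Δ2 r=1 p=0 clk=1 q=0
t4.Δ3 r=0 p=1 clk=1 q=0
t4.Δ4 r=1 p=1 clk=1 q=0
t5.Δ0 r=1 p=1 clk=1 q=0
t5.Δ1 r=1 p=1 clk=0 q=0
t6.Δ0 r=1 p=1 clk=0 q=0
t6.Δ1 r=1 p=1 clk=1 q=0
t6.Δ2 r=1 p=1 clk=1 q=1
t6.Δ3 r=1 p=0 clk=1 q=1
t7.Δ0 r=1 p=0 clk=1 q=1
t7.Δ1 r=1 p=0 clk=0 q=1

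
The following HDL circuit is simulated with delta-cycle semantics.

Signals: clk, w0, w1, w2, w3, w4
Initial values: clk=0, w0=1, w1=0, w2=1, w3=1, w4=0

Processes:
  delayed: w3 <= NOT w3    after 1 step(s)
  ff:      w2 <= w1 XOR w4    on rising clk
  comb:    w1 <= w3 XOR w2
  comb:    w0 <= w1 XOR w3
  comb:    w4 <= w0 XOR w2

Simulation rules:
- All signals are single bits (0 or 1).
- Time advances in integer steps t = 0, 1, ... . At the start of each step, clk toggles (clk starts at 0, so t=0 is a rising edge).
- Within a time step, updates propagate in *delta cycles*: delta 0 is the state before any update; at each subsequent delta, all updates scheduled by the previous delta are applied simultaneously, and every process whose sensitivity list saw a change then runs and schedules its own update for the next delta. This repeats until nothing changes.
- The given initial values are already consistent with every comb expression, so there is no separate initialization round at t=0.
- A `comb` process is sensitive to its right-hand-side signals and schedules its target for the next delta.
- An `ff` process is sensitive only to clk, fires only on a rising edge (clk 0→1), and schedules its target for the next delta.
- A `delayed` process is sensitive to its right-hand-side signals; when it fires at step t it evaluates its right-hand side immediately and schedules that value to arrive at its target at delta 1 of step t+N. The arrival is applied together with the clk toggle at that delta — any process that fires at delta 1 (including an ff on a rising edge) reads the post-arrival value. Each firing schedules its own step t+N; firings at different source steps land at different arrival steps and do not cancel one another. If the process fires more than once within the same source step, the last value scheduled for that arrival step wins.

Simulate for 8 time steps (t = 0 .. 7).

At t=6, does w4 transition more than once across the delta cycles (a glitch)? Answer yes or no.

yes

[bits: clk,w3,w4,w0,w1,w2]
t=0: Δ0=010101 Δ1=110101 Δ2=110100 Δ3=111110 Δ4=111010 Δ5=110010 | 5Δ
t=1: Δ0=110010 Δ1=010010 | 1Δ
t=2: Δ0=010010 Δ1=110010 Δ2=110011 Δ3=111001 Δ4=111101 Δ5=110101 | 5Δ
t=3: Δ0=110101 Δ1=010101 | 1Δ
t=4: Δ0=010101 Δ1=110101 Δ2=110100 Δ3=111110 Δ4=111010 Δ5=110010 | 5Δ
t=5: Δ0=110010 Δ1=010010 | 1Δ
t=6: Δ0=010010 Δ1=110010 Δ2=110011 Δ3=111001 Δ4=111101 Δ5=110101 | 5Δ
t=7: Δ0=110101 Δ1=010101 | 1Δ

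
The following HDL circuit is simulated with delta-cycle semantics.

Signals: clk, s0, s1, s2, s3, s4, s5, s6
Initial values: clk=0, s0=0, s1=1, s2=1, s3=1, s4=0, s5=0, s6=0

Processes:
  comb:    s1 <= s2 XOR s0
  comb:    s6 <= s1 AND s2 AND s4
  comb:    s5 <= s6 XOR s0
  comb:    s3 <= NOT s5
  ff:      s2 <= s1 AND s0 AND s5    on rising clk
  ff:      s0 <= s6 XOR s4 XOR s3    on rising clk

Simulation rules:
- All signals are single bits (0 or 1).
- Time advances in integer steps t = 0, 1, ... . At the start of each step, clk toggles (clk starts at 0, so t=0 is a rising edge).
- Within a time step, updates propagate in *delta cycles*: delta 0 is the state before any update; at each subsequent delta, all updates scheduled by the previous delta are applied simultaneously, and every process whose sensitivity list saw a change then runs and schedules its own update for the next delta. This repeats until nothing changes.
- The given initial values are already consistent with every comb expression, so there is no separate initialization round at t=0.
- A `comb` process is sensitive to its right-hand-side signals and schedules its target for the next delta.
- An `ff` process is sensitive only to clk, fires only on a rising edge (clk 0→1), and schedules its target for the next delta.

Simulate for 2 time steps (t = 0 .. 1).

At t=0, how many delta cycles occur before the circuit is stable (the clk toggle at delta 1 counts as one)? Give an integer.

t0.Δ0 s3=1 clk=0 s0=0 s1=1 s5=0 s6=0 s2=1 s4=0
t0.Δ1 s3=1 clk=1 s0=0 s1=1 s5=0 s6=0 s2=1 s4=0
t0.Δ2 s3=1 clk=1 s0=1 s1=1 s5=0 s6=0 s2=0 s4=0
t0.Δ3 s3=1 clk=1 s0=1 s1=1 s5=1 s6=0 s2=0 s4=0
t0.Δ4 s3=0 clk=1 s0=1 s1=1 s5=1 s6=0 s2=0 s4=0
t1.Δ0 s3=0 clk=1 s0=1 s1=1 s5=1 s6=0 s2=0 s4=0
t1.Δ1 s3=0 clk=0 s0=1 s1=1 s5=1 s6=0 s2=0 s4=0

4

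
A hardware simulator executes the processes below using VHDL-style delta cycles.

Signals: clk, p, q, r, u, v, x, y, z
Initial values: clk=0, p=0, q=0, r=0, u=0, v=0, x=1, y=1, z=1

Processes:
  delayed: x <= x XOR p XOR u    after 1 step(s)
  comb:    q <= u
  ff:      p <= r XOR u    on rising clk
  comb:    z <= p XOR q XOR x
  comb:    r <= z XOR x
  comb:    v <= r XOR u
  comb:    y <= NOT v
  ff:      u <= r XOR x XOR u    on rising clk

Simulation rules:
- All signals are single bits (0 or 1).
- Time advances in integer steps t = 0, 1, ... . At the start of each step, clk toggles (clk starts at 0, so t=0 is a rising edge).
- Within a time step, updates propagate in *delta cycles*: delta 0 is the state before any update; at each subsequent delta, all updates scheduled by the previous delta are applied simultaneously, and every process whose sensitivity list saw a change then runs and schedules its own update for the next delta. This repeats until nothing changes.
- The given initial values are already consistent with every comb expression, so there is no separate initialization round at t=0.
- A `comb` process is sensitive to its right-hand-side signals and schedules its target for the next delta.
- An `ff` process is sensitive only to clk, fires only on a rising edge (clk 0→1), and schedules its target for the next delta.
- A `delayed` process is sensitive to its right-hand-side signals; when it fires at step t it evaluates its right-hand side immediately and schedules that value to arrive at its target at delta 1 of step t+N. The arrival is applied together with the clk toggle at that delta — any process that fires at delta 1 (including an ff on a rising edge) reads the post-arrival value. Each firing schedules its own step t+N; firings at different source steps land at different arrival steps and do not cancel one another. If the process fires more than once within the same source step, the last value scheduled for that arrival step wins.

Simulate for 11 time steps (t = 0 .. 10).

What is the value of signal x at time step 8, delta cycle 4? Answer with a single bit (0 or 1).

t=0 Δ0: q=0 clk=0 p=0 v=0 u=0 r=0 x=1 y=1 z=1
  Δ1: clk:0→1
  Δ2: u:0→1
  Δ3: q:0→1, v:0→1
  Δ4: y:1→0, z:1→0
  Δ5: r:0→1
  Δ6: v:1→0
  Δ7: y:0→1
  (7Δ to stable)
t=1 Δ0: q=1 clk=1 p=0 v=0 u=1 r=1 x=1 y=1 z=0
  Δ1: clk:1→0, x:1→0
  Δ2: r:1→0, z:0→1
  Δ3: v:0→1, r:0→1
  Δ4: v:1→0, y:1→0
  Δ5: y:0→1
  (5Δ to stable)
t=2 Δ0: q=1 clk=0 p=0 v=0 u=1 r=1 x=0 y=1 z=1
  Δ1: clk:0→1, x:0→1
  Δ2: r:1→0, z:1→0
  Δ3: v:0→1, r:0→1
  Δ4: v:1→0, y:1→0
  Δ5: y:0→1
  (5Δ to stable)
t=3 Δ0: q=1 clk=1 p=0 v=0 u=1 r=1 x=1 y=1 z=0
  Δ1: clk:1→0, x:1→0
  Δ2: r:1→0, z:0→1
  Δ3: v:0→1, r:0→1
  Δ4: v:1→0, y:1→0
  Δ5: y:0→1
  (5Δ to stable)
t=4 Δ0: q=1 clk=0 p=0 v=0 u=1 r=1 x=0 y=1 z=1
  Δ1: clk:0→1, x:0→1
  Δ2: r:1→0, z:1→0
  Δ3: v:0→1, r:0→1
  Δ4: v:1→0, y:1→0
  Δ5: y:0→1
  (5Δ to stable)
t=5 Δ0: q=1 clk=1 p=0 v=0 u=1 r=1 x=1 y=1 z=0
  Δ1: clk:1→0, x:1→0
  Δ2: r:1→0, z:0→1
  Δ3: v:0→1, r:0→1
  Δ4: v:1→0, y:1→0
  Δ5: y:0→1
  (5Δ to stable)
t=6 Δ0: q=1 clk=0 p=0 v=0 u=1 r=1 x=0 y=1 z=1
  Δ1: clk:0→1, x:0→1
  Δ2: r:1→0, z:1→0
  Δ3: v:0→1, r:0→1
  Δ4: v:1→0, y:1→0
  Δ5: y:0→1
  (5Δ to stable)
t=7 Δ0: q=1 clk=1 p=0 v=0 u=1 r=1 x=1 y=1 z=0
  Δ1: clk:1→0, x:1→0
  Δ2: r:1→0, z:0→1
  Δ3: v:0→1, r:0→1
  Δ4: v:1→0, y:1→0
  Δ5: y:0→1
  (5Δ to stable)
t=8 Δ0: q=1 clk=0 p=0 v=0 u=1 r=1 x=0 y=1 z=1
  Δ1: clk:0→1, x:0→1
  Δ2: r:1→0, z:1→0
  Δ3: v:0→1, r:0→1
  Δ4: v:1→0, y:1→0
  Δ5: y:0→1
  (5Δ to stable)
t=9 Δ0: q=1 clk=1 p=0 v=0 u=1 r=1 x=1 y=1 z=0
  Δ1: clk:1→0, x:1→0
  Δ2: r:1→0, z:0→1
  Δ3: v:0→1, r:0→1
  Δ4: v:1→0, y:1→0
  Δ5: y:0→1
  (5Δ to stable)
t=10 Δ0: q=1 clk=0 p=0 v=0 u=1 r=1 x=0 y=1 z=1
  Δ1: clk:0→1, x:0→1
  Δ2: r:1→0, z:1→0
  Δ3: v:0→1, r:0→1
  Δ4: v:1→0, y:1→0
  Δ5: y:0→1
  (5Δ to stable)

1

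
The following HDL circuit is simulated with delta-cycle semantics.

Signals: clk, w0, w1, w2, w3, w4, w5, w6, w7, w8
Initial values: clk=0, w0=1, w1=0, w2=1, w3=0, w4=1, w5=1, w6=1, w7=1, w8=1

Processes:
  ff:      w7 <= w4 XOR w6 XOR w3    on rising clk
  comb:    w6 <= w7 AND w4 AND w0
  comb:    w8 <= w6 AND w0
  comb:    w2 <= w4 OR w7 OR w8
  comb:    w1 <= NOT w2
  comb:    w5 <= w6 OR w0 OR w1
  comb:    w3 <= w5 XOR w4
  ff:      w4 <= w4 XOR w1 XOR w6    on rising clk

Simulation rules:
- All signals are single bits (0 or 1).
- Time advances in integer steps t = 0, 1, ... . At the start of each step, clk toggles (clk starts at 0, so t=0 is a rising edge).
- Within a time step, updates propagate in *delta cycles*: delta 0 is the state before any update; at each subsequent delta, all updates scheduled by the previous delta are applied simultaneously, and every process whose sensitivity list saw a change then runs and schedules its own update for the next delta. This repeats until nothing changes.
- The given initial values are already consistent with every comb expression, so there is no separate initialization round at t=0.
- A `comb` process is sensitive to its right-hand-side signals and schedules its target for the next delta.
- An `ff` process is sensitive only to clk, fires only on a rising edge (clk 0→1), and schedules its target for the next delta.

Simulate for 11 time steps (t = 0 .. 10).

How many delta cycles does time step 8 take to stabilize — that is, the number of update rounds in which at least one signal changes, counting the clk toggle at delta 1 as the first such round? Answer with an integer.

6

[bits: w6,w4,w7,w1,clk,w0,w8,w3,w2,w5]
t=0: Δ0=1110011011 Δ1=1110111011 Δ2=1000111011 Δ3=0000111111 Δ4=0000110111 Δ5=0000110101 Δ6=0001110101 | 6Δ
t=1: Δ0=0001110101 Δ1=0001010101 | 1Δ
t=2: Δ0=0001010101 Δ1=0001110101 Δ2=0111110101 Δ3=1111110011 Δ4=1110111011 | 4Δ
t=3: Δ0=1110111011 Δ1=1110011011 | 1Δ
t=4: Δ0=1110011011 Δ1=1110111011 Δ2=1000111011 Δ3=0000111111 Δ4=0000110111 Δ5=0000110101 Δ6=0001110101 | 6Δ
t=5: Δ0=0001110101 Δ1=0001010101 | 1Δ
t=6: Δ0=0001010101 Δ1=0001110101 Δ2=0111110101 Δ3=1111110011 Δ4=1110111011 | 4Δ
t=7: Δ0=1110111011 Δ1=1110011011 | 1Δ
t=8: Δ0=1110011011 Δ1=1110111011 Δ2=1000111011 Δ3=0000111111 Δ4=0000110111 Δ5=0000110101 Δ6=0001110101 | 6Δ
t=9: Δ0=0001110101 Δ1=0001010101 | 1Δ
t=10: Δ0=0001010101 Δ1=0001110101 Δ2=0111110101 Δ3=1111110011 Δ4=1110111011 | 4Δ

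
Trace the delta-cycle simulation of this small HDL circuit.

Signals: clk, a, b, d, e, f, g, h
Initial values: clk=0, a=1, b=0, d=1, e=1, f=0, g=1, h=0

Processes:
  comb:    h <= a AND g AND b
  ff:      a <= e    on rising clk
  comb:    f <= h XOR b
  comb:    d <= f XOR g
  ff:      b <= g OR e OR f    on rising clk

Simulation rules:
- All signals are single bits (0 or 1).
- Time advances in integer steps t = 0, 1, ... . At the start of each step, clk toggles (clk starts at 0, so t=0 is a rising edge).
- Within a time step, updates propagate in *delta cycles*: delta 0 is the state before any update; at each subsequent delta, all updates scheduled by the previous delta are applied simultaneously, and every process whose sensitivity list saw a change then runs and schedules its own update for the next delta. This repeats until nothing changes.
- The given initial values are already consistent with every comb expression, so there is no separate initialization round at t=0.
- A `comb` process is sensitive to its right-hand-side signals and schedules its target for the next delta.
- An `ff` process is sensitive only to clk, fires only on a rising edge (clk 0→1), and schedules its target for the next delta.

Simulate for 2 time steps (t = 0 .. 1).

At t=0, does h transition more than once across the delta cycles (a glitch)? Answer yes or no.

no

[bits: f,clk,d,a,h,g,b,e]
t=0: Δ0=00110101 Δ1=01110101 Δ2=01110111 Δ3=11111111 Δ4=01011111 Δ5=01111111 | 5Δ
t=1: Δ0=01111111 Δ1=00111111 | 1Δ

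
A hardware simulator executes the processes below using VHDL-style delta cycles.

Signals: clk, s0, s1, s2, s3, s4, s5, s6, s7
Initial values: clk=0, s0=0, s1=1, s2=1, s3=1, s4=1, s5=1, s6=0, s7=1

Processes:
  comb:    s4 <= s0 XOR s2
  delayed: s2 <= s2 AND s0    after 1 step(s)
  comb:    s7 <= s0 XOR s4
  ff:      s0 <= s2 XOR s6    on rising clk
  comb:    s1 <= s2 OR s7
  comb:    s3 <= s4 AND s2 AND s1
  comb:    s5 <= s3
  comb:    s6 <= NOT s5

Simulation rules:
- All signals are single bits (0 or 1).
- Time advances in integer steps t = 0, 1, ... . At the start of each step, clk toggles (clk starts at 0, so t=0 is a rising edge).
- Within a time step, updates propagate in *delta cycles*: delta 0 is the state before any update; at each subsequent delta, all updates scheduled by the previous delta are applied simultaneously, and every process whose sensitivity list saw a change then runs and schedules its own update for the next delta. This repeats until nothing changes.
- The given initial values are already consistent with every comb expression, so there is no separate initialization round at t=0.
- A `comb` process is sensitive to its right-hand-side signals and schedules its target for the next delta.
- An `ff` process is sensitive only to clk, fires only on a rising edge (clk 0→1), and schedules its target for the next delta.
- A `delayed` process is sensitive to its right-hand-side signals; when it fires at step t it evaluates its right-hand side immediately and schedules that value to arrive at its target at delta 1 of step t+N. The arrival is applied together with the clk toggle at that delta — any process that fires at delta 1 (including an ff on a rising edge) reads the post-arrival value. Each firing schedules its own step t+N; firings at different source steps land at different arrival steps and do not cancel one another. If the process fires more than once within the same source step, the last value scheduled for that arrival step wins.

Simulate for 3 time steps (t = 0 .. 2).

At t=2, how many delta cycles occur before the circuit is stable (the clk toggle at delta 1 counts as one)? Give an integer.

6

t0.Δ0 s3=1 s7=1 s0=0 s6=0 s4=1 s2=1 clk=0 s5=1 s1=1
t0.Δ1 s3=1 s7=1 s0=0 s6=0 s4=1 s2=1 clk=1 s5=1 s1=1
t0.Δ2 s3=1 s7=1 s0=1 s6=0 s4=1 s2=1 clk=1 s5=1 s1=1
t0.Δ3 s3=1 s7=0 s0=1 s6=0 s4=0 s2=1 clk=1 s5=1 s1=1
t0.Δ4 s3=0 s7=1 s0=1 s6=0 s4=0 s2=1 clk=1 s5=1 s1=1
t0.Δ5 s3=0 s7=1 s0=1 s6=0 s4=0 s2=1 clk=1 s5=0 s1=1
t0.Δ6 s3=0 s7=1 s0=1 s6=1 s4=0 s2=1 clk=1 s5=0 s1=1
t1.Δ0 s3=0 s7=1 s0=1 s6=1 s4=0 s2=1 clk=1 s5=0 s1=1
t1.Δ1 s3=0 s7=1 s0=1 s6=1 s4=0 s2=1 clk=0 s5=0 s1=1
t2.Δ0 s3=0 s7=1 s0=1 s6=1 s4=0 s2=1 clk=0 s5=0 s1=1
t2.Δ1 s3=0 s7=1 s0=1 s6=1 s4=0 s2=1 clk=1 s5=0 s1=1
t2.Δ2 s3=0 s7=1 s0=0 s6=1 s4=0 s2=1 clk=1 s5=0 s1=1
t2.Δ3 s3=0 s7=0 s0=0 s6=1 s4=1 s2=1 clk=1 s5=0 s1=1
t2.Δ4 s3=1 s7=1 s0=0 s6=1 s4=1 s2=1 clk=1 s5=0 s1=1
t2.Δ5 s3=1 s7=1 s0=0 s6=1 s4=1 s2=1 clk=1 s5=1 s1=1
t2.Δ6 s3=1 s7=1 s0=0 s6=0 s4=1 s2=1 clk=1 s5=1 s1=1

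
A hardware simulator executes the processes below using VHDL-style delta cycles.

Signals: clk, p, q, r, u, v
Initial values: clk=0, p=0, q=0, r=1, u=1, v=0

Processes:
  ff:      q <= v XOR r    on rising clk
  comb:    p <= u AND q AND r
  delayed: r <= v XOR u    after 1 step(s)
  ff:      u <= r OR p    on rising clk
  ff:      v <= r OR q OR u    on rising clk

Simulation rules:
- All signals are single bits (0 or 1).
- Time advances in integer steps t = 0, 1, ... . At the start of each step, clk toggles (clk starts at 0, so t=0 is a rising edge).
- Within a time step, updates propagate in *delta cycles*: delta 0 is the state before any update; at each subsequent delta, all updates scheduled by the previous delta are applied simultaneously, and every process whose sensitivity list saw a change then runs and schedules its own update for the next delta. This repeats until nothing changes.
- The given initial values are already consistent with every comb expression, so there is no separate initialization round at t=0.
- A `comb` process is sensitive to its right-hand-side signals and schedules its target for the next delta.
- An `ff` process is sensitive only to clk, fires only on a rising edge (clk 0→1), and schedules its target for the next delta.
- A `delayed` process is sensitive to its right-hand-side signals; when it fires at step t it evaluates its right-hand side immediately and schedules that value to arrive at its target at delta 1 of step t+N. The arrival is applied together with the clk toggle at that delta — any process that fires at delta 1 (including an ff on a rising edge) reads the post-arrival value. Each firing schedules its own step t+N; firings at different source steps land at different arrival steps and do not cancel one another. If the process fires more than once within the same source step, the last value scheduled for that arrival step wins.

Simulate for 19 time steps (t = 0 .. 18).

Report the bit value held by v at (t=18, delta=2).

1

t0.Δ0 r=1 v=0 clk=0 q=0 p=0 u=1
t0.Δ1 r=1 v=0 clk=1 q=0 p=0 u=1
t0.Δ2 r=1 v=1 clk=1 q=1 p=0 u=1
t0.Δ3 r=1 v=1 clk=1 q=1 p=1 u=1
t1.Δ0 r=1 v=1 clk=1 q=1 p=1 u=1
t1.Δ1 r=0 v=1 clk=0 q=1 p=1 u=1
t1.Δ2 r=0 v=1 clk=0 q=1 p=0 u=1
t2.Δ0 r=0 v=1 clk=0 q=1 p=0 u=1
t2.Δ1 r=0 v=1 clk=1 q=1 p=0 u=1
t2.Δ2 r=0 v=1 clk=1 q=1 p=0 u=0
t3.Δ0 r=0 v=1 clk=1 q=1 p=0 u=0
t3.Δ1 r=1 v=1 clk=0 q=1 p=0 u=0
t4.Δ0 r=1 v=1 clk=0 q=1 p=0 u=0
t4.Δ1 r=1 v=1 clk=1 q=1 p=0 u=0
t4.Δ2 r=1 v=1 clk=1 q=0 p=0 u=1
t5.Δ0 r=1 v=1 clk=1 q=0 p=0 u=1
t5.Δ1 r=0 v=1 clk=0 q=0 p=0 u=1
t6.Δ0 r=0 v=1 clk=0 q=0 p=0 u=1
t6.Δ1 r=0 v=1 clk=1 q=0 p=0 u=1
t6.Δ2 r=0 v=1 clk=1 q=1 p=0 u=0
t7.Δ0 r=0 v=1 clk=1 q=1 p=0 u=0
t7.Δ1 r=1 v=1 clk=0 q=1 p=0 u=0
t8.Δ0 r=1 v=1 clk=0 q=1 p=0 u=0
t8.Δ1 r=1 v=1 clk=1 q=1 p=0 u=0
t8.Δ2 r=1 v=1 clk=1 q=0 p=0 u=1
t9.Δ0 r=1 v=1 clk=1 q=0 p=0 u=1
t9.Δ1 r=0 v=1 clk=0 q=0 p=0 u=1
t10.Δ0 r=0 v=1 clk=0 q=0 p=0 u=1
t10.Δ1 r=0 v=1 clk=1 q=0 p=0 u=1
t10.Δ2 r=0 v=1 clk=1 q=1 p=0 u=0
t11.Δ0 r=0 v=1 clk=1 q=1 p=0 u=0
t11.Δ1 r=1 v=1 clk=0 q=1 p=0 u=0
t12.Δ0 r=1 v=1 clk=0 q=1 p=0 u=0
t12.Δ1 r=1 v=1 clk=1 q=1 p=0 u=0
t12.Δ2 r=1 v=1 clk=1 q=0 p=0 u=1
t13.Δ0 r=1 v=1 clk=1 q=0 p=0 u=1
t13.Δ1 r=0 v=1 clk=0 q=0 p=0 u=1
t14.Δ0 r=0 v=1 clk=0 q=0 p=0 u=1
t14.Δ1 r=0 v=1 clk=1 q=0 p=0 u=1
t14.Δ2 r=0 v=1 clk=1 q=1 p=0 u=0
t15.Δ0 r=0 v=1 clk=1 q=1 p=0 u=0
t15.Δ1 r=1 v=1 clk=0 q=1 p=0 u=0
t16.Δ0 r=1 v=1 clk=0 q=1 p=0 u=0
t16.Δ1 r=1 v=1 clk=1 q=1 p=0 u=0
t16.Δ2 r=1 v=1 clk=1 q=0 p=0 u=1
t17.Δ0 r=1 v=1 clk=1 q=0 p=0 u=1
t17.Δ1 r=0 v=1 clk=0 q=0 p=0 u=1
t18.Δ0 r=0 v=1 clk=0 q=0 p=0 u=1
t18.Δ1 r=0 v=1 clk=1 q=0 p=0 u=1
t18.Δ2 r=0 v=1 clk=1 q=1 p=0 u=0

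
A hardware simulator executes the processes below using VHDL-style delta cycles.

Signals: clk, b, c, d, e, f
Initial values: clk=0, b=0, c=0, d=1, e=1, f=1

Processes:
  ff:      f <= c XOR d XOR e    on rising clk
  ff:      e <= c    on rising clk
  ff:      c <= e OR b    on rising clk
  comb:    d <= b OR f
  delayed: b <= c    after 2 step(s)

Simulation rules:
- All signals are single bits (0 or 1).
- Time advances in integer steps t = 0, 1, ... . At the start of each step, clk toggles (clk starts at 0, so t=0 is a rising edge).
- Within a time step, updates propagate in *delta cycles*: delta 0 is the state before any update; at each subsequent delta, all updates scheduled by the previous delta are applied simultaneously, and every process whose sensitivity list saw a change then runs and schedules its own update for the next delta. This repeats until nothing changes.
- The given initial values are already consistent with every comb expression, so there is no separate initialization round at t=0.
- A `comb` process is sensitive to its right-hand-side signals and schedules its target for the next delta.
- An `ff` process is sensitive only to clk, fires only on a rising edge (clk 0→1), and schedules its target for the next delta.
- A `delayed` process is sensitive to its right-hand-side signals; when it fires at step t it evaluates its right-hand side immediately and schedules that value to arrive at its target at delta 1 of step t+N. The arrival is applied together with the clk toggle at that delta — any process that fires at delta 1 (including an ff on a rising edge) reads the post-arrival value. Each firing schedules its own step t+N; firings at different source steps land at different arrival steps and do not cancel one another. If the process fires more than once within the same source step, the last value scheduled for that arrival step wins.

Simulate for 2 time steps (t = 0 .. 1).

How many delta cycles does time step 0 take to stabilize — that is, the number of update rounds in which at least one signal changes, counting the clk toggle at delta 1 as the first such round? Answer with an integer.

3

t0.Δ0 c=0 clk=0 d=1 e=1 b=0 f=1
t0.Δ1 c=0 clk=1 d=1 e=1 b=0 f=1
t0.Δ2 c=1 clk=1 d=1 e=0 b=0 f=0
t0.Δ3 c=1 clk=1 d=0 e=0 b=0 f=0
t1.Δ0 c=1 clk=1 d=0 e=0 b=0 f=0
t1.Δ1 c=1 clk=0 d=0 e=0 b=0 f=0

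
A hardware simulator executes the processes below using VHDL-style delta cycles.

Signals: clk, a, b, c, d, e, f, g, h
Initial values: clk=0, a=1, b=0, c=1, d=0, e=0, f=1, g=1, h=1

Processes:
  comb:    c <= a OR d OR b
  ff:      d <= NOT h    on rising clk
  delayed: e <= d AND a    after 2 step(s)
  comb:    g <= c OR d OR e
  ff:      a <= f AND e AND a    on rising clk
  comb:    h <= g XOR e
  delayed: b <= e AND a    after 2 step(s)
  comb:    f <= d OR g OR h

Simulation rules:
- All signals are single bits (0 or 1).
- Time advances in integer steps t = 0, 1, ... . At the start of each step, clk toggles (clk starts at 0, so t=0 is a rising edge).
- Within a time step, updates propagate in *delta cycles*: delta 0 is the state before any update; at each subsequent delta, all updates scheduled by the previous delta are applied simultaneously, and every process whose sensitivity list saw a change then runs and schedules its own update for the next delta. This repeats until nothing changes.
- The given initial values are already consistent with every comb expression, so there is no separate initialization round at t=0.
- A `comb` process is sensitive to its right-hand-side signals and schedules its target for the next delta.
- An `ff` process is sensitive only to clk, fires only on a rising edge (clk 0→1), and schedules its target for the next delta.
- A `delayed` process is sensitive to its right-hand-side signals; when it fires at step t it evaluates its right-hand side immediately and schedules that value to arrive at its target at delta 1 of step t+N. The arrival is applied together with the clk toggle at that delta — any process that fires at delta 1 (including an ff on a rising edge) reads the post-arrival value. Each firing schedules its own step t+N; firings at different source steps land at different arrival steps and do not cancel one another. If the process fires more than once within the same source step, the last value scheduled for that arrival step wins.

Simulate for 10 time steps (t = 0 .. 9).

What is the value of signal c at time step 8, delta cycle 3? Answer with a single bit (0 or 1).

t0.Δ0 h=1 f=1 g=1 d=0 c=1 clk=0 e=0 a=1 b=0
t0.Δ1 h=1 f=1 g=1 d=0 c=1 clk=1 e=0 a=1 b=0
t0.Δ2 h=1 f=1 g=1 d=0 c=1 clk=1 e=0 a=0 b=0
t0.Δ3 h=1 f=1 g=1 d=0 c=0 clk=1 e=0 a=0 b=0
t0.Δ4 h=1 f=1 g=0 d=0 c=0 clk=1 e=0 a=0 b=0
t0.Δ5 h=0 f=1 g=0 d=0 c=0 clk=1 e=0 a=0 b=0
t0.Δ6 h=0 f=0 g=0 d=0 c=0 clk=1 e=0 a=0 b=0
t1.Δ0 h=0 f=0 g=0 d=0 c=0 clk=1 e=0 a=0 b=0
t1.Δ1 h=0 f=0 g=0 d=0 c=0 clk=0 e=0 a=0 b=0
t2.Δ0 h=0 f=0 g=0 d=0 c=0 clk=0 e=0 a=0 b=0
t2.Δ1 h=0 f=0 g=0 d=0 c=0 clk=1 e=0 a=0 b=0
t2.Δ2 h=0 f=0 g=0 d=1 c=0 clk=1 e=0 a=0 b=0
t2.Δ3 h=0 f=1 g=1 d=1 c=1 clk=1 e=0 a=0 b=0
t2.Δ4 h=1 f=1 g=1 d=1 c=1 clk=1 e=0 a=0 b=0
t3.Δ0 h=1 f=1 g=1 d=1 c=1 clk=1 e=0 a=0 b=0
t3.Δ1 h=1 f=1 g=1 d=1 c=1 clk=0 e=0 a=0 b=0
t4.Δ0 h=1 f=1 g=1 d=1 c=1 clk=0 e=0 a=0 b=0
t4.Δ1 h=1 f=1 g=1 d=1 c=1 clk=1 e=0 a=0 b=0
t4.Δ2 h=1 f=1 g=1 d=0 c=1 clk=1 e=0 a=0 b=0
t4.Δ3 h=1 f=1 g=1 d=0 c=0 clk=1 e=0 a=0 b=0
t4.Δ4 h=1 f=1 g=0 d=0 c=0 clk=1 e=0 a=0 b=0
t4.Δ5 h=0 f=1 g=0 d=0 c=0 clk=1 e=0 a=0 b=0
t4.Δ6 h=0 f=0 g=0 d=0 c=0 clk=1 e=0 a=0 b=0
t5.Δ0 h=0 f=0 g=0 d=0 c=0 clk=1 e=0 a=0 b=0
t5.Δ1 h=0 f=0 g=0 d=0 c=0 clk=0 e=0 a=0 b=0
t6.Δ0 h=0 f=0 g=0 d=0 c=0 clk=0 e=0 a=0 b=0
t6.Δ1 h=0 f=0 g=0 d=0 c=0 clk=1 e=0 a=0 b=0
t6.Δ2 h=0 f=0 g=0 d=1 c=0 clk=1 e=0 a=0 b=0
t6.Δ3 h=0 f=1 g=1 d=1 c=1 clk=1 e=0 a=0 b=0
t6.Δ4 h=1 f=1 g=1 d=1 c=1 clk=1 e=0 a=0 b=0
t7.Δ0 h=1 f=1 g=1 d=1 c=1 clk=1 e=0 a=0 b=0
t7.Δ1 h=1 f=1 g=1 d=1 c=1 clk=0 e=0 a=0 b=0
t8.Δ0 h=1 f=1 g=1 d=1 c=1 clk=0 e=0 a=0 b=0
t8.Δ1 h=1 f=1 g=1 d=1 c=1 clk=1 e=0 a=0 b=0
t8.Δ2 h=1 f=1 g=1 d=0 c=1 clk=1 e=0 a=0 b=0
t8.Δ3 h=1 f=1 g=1 d=0 c=0 clk=1 e=0 a=0 b=0
t8.Δ4 h=1 f=1 g=0 d=0 c=0 clk=1 e=0 a=0 b=0
t8.Δ5 h=0 f=1 g=0 d=0 c=0 clk=1 e=0 a=0 b=0
t8.Δ6 h=0 f=0 g=0 d=0 c=0 clk=1 e=0 a=0 b=0
t9.Δ0 h=0 f=0 g=0 d=0 c=0 clk=1 e=0 a=0 b=0
t9.Δ1 h=0 f=0 g=0 d=0 c=0 clk=0 e=0 a=0 b=0

0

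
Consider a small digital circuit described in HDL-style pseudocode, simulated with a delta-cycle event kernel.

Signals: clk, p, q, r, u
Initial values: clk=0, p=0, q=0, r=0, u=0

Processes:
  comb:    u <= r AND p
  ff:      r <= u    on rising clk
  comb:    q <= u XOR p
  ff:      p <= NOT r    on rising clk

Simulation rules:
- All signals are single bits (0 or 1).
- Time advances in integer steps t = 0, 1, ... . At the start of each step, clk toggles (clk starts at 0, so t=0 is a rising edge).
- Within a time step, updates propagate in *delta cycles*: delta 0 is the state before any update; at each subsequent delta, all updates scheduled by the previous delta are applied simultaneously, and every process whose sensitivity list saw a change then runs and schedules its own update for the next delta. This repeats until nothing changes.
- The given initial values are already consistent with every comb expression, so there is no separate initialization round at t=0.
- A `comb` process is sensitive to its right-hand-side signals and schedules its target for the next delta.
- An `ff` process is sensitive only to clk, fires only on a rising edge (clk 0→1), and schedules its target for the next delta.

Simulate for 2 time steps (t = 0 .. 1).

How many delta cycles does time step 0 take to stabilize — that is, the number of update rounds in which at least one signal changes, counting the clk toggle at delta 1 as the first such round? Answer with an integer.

[bits: clk,q,u,p,r]
t=0: Δ0=00000 Δ1=10000 Δ2=10010 Δ3=11010 | 3Δ
t=1: Δ0=11010 Δ1=01010 | 1Δ

3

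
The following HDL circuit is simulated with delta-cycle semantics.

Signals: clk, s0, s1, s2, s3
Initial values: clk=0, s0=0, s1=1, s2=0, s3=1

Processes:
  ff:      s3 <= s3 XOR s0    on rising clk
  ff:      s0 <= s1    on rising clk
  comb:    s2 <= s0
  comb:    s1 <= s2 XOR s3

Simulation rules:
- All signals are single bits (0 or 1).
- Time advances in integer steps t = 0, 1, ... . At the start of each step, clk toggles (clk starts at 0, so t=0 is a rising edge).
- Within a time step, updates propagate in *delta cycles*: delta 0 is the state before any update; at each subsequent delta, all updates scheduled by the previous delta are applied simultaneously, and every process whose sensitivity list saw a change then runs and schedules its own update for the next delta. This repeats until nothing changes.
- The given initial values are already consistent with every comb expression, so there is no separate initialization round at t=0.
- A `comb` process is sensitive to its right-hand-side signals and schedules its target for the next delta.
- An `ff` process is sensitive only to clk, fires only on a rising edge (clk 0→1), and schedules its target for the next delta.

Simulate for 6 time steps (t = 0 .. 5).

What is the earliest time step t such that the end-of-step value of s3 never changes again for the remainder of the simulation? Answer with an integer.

[bits: s0,s2,s1,s3,clk]
t=0: Δ0=00110 Δ1=00111 Δ2=10111 Δ3=11111 Δ4=11011 | 4Δ
t=1: Δ0=11011 Δ1=11010 | 1Δ
t=2: Δ0=11010 Δ1=11011 Δ2=01001 Δ3=00101 Δ4=00001 | 4Δ
t=3: Δ0=00001 Δ1=00000 | 1Δ
t=4: Δ0=00000 Δ1=00001 | 1Δ
t=5: Δ0=00001 Δ1=00000 | 1Δ

2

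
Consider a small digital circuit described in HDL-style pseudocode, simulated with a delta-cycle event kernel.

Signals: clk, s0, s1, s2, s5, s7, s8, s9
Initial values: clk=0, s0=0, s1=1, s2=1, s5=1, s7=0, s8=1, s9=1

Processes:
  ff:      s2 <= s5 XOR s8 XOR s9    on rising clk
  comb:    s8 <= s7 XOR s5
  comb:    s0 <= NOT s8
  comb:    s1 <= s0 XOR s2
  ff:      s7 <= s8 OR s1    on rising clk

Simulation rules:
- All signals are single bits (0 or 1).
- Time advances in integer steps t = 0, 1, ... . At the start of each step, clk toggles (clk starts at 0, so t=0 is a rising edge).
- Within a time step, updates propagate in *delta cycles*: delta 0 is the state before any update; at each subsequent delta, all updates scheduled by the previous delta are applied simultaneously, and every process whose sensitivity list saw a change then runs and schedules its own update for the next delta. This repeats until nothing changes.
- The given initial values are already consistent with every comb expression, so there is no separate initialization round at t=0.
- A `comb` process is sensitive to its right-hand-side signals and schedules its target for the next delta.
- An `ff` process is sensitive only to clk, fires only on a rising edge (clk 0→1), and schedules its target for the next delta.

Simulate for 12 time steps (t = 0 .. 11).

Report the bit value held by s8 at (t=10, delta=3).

t0.Δ0 s5=1 s0=0 s2=1 clk=0 s1=1 s7=0 s9=1 s8=1
t0.Δ1 s5=1 s0=0 s2=1 clk=1 s1=1 s7=0 s9=1 s8=1
t0.Δ2 s5=1 s0=0 s2=1 clk=1 s1=1 s7=1 s9=1 s8=1
t0.Δ3 s5=1 s0=0 s2=1 clk=1 s1=1 s7=1 s9=1 s8=0
t0.Δ4 s5=1 s0=1 s2=1 clk=1 s1=1 s7=1 s9=1 s8=0
t0.Δ5 s5=1 s0=1 s2=1 clk=1 s1=0 s7=1 s9=1 s8=0
t1.Δ0 s5=1 s0=1 s2=1 clk=1 s1=0 s7=1 s9=1 s8=0
t1.Δ1 s5=1 s0=1 s2=1 clk=0 s1=0 s7=1 s9=1 s8=0
t2.Δ0 s5=1 s0=1 s2=1 clk=0 s1=0 s7=1 s9=1 s8=0
t2.Δ1 s5=1 s0=1 s2=1 clk=1 s1=0 s7=1 s9=1 s8=0
t2.Δ2 s5=1 s0=1 s2=0 clk=1 s1=0 s7=0 s9=1 s8=0
t2.Δ3 s5=1 s0=1 s2=0 clk=1 s1=1 s7=0 s9=1 s8=1
t2.Δ4 s5=1 s0=0 s2=0 clk=1 s1=1 s7=0 s9=1 s8=1
t2.Δ5 s5=1 s0=0 s2=0 clk=1 s1=0 s7=0 s9=1 s8=1
t3.Δ0 s5=1 s0=0 s2=0 clk=1 s1=0 s7=0 s9=1 s8=1
t3.Δ1 s5=1 s0=0 s2=0 clk=0 s1=0 s7=0 s9=1 s8=1
t4.Δ0 s5=1 s0=0 s2=0 clk=0 s1=0 s7=0 s9=1 s8=1
t4.Δ1 s5=1 s0=0 s2=0 clk=1 s1=0 s7=0 s9=1 s8=1
t4.Δ2 s5=1 s0=0 s2=1 clk=1 s1=0 s7=1 s9=1 s8=1
t4.Δ3 s5=1 s0=0 s2=1 clk=1 s1=1 s7=1 s9=1 s8=0
t4.Δ4 s5=1 s0=1 s2=1 clk=1 s1=1 s7=1 s9=1 s8=0
t4.Δ5 s5=1 s0=1 s2=1 clk=1 s1=0 s7=1 s9=1 s8=0
t5.Δ0 s5=1 s0=1 s2=1 clk=1 s1=0 s7=1 s9=1 s8=0
t5.Δ1 s5=1 s0=1 s2=1 clk=0 s1=0 s7=1 s9=1 s8=0
t6.Δ0 s5=1 s0=1 s2=1 clk=0 s1=0 s7=1 s9=1 s8=0
t6.Δ1 s5=1 s0=1 s2=1 clk=1 s1=0 s7=1 s9=1 s8=0
t6.Δ2 s5=1 s0=1 s2=0 clk=1 s1=0 s7=0 s9=1 s8=0
t6.Δ3 s5=1 s0=1 s2=0 clk=1 s1=1 s7=0 s9=1 s8=1
t6.Δ4 s5=1 s0=0 s2=0 clk=1 s1=1 s7=0 s9=1 s8=1
t6.Δ5 s5=1 s0=0 s2=0 clk=1 s1=0 s7=0 s9=1 s8=1
t7.Δ0 s5=1 s0=0 s2=0 clk=1 s1=0 s7=0 s9=1 s8=1
t7.Δ1 s5=1 s0=0 s2=0 clk=0 s1=0 s7=0 s9=1 s8=1
t8.Δ0 s5=1 s0=0 s2=0 clk=0 s1=0 s7=0 s9=1 s8=1
t8.Δ1 s5=1 s0=0 s2=0 clk=1 s1=0 s7=0 s9=1 s8=1
t8.Δ2 s5=1 s0=0 s2=1 clk=1 s1=0 s7=1 s9=1 s8=1
t8.Δ3 s5=1 s0=0 s2=1 clk=1 s1=1 s7=1 s9=1 s8=0
t8.Δ4 s5=1 s0=1 s2=1 clk=1 s1=1 s7=1 s9=1 s8=0
t8.Δ5 s5=1 s0=1 s2=1 clk=1 s1=0 s7=1 s9=1 s8=0
t9.Δ0 s5=1 s0=1 s2=1 clk=1 s1=0 s7=1 s9=1 s8=0
t9.Δ1 s5=1 s0=1 s2=1 clk=0 s1=0 s7=1 s9=1 s8=0
t10.Δ0 s5=1 s0=1 s2=1 clk=0 s1=0 s7=1 s9=1 s8=0
t10.Δ1 s5=1 s0=1 s2=1 clk=1 s1=0 s7=1 s9=1 s8=0
t10.Δ2 s5=1 s0=1 s2=0 clk=1 s1=0 s7=0 s9=1 s8=0
t10.Δ3 s5=1 s0=1 s2=0 clk=1 s1=1 s7=0 s9=1 s8=1
t10.Δ4 s5=1 s0=0 s2=0 clk=1 s1=1 s7=0 s9=1 s8=1
t10.Δ5 s5=1 s0=0 s2=0 clk=1 s1=0 s7=0 s9=1 s8=1
t11.Δ0 s5=1 s0=0 s2=0 clk=1 s1=0 s7=0 s9=1 s8=1
t11.Δ1 s5=1 s0=0 s2=0 clk=0 s1=0 s7=0 s9=1 s8=1

1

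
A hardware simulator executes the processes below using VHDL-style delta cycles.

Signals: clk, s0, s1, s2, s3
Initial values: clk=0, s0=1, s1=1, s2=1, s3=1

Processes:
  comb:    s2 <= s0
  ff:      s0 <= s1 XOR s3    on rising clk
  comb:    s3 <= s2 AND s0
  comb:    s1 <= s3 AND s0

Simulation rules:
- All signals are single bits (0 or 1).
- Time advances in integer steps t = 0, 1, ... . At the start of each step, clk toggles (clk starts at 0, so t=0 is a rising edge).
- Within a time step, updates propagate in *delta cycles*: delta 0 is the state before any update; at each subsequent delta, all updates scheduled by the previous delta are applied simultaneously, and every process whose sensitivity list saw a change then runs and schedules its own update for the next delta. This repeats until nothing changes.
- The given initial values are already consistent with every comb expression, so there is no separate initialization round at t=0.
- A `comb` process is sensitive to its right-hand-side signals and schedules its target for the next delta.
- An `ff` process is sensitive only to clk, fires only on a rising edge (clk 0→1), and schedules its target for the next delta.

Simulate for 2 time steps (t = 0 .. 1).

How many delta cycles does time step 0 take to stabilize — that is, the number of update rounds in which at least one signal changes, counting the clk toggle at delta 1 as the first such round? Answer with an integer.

3

t0.Δ0 s2=1 s3=1 s0=1 s1=1 clk=0
t0.Δ1 s2=1 s3=1 s0=1 s1=1 clk=1
t0.Δ2 s2=1 s3=1 s0=0 s1=1 clk=1
t0.Δ3 s2=0 s3=0 s0=0 s1=0 clk=1
t1.Δ0 s2=0 s3=0 s0=0 s1=0 clk=1
t1.Δ1 s2=0 s3=0 s0=0 s1=0 clk=0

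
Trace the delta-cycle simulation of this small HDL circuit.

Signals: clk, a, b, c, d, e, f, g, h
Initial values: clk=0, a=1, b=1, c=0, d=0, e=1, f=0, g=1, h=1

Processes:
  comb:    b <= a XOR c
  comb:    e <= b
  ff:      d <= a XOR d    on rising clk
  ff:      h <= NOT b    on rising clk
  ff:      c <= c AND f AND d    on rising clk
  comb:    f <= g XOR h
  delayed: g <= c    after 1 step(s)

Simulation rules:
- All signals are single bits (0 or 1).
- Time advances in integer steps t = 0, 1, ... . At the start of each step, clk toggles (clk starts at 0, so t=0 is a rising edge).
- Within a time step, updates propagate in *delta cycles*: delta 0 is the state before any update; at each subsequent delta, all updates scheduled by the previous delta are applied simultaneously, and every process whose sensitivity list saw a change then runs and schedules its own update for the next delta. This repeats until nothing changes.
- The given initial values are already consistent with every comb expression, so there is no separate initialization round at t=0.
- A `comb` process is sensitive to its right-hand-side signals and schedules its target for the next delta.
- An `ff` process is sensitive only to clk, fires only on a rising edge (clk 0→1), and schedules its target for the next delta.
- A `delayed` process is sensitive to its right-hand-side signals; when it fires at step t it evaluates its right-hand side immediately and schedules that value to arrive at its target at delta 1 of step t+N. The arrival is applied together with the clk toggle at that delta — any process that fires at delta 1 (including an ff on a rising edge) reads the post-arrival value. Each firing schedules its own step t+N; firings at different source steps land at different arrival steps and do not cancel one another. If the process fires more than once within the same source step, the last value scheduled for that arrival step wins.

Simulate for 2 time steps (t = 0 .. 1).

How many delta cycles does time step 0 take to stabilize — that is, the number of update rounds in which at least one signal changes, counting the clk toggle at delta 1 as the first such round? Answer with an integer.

3

[bits: f,d,a,e,h,c,clk,g,b]
t=0: Δ0=001110011 Δ1=001110111 Δ2=011100111 Δ3=111100111 | 3Δ
t=1: Δ0=111100111 Δ1=111100011 | 1Δ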